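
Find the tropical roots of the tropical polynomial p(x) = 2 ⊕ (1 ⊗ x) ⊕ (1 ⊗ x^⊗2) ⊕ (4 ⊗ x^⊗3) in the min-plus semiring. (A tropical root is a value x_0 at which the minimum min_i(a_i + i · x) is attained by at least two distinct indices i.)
Roots: {-3, 0, 1}

Each tropical root is a break point of the lower envelope of the lines y = a_i + i · x (there are 4 lines, with slopes 0, 1, ..., 3). Only the lines that attain the minimum somewhere contribute to roots; other lines are dominated. Here the surviving (envelope) indices are i = 3, i = 2, i = 1, i = 0.
Intersections between consecutive envelope lines give the roots: for adjacent envelope indices i < j the intersection is x = (a_i − a_j) / (j − i). Reading off the sorted break points: {-3, 0, 1}.
Verification: at each break x_0, at least two indices attain the minimum of min_i(a_i + i · x_0).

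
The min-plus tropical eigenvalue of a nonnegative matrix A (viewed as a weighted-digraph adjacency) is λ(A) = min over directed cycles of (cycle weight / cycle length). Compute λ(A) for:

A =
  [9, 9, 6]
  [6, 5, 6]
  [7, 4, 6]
λ(A) = 5

Enumerate directed cycles and compute their means (weight / length). Sample:
  cycle 0 → 0: weight = 9, length = 1, mean = 9/1 ≈ 9.000
  cycle 1 → 1: weight = 5, length = 1, mean = 5/1 ≈ 5.000
  cycle 2 → 2: weight = 6, length = 1, mean = 6/1 ≈ 6.000
  cycle 0 → 1 → 0: weight = 15, length = 2, mean = 15/2 ≈ 7.500
  cycle 0 → 2 → 0: weight = 13, length = 2, mean = 13/2 ≈ 6.500
  cycle 1 → 0 → 1: weight = 15, length = 2, mean = 15/2 ≈ 7.500
Minimum mean = 5.000, attained e.g. along the cycle 1 → 1 with weight 5 and length 1. So λ(A) = 5/1 = 5.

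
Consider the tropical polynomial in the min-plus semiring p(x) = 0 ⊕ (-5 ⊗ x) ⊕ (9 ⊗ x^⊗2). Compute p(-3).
p(-3) = -8

A tropical monomial a ⊗ x^⊗i evaluates to a + i · x. Evaluating each term at x = -3:
  Term 0 contributes 0 + 0 · -3 = 0
  Term 1 contributes -5 + 1 · -3 = -8
  Term 2 contributes 9 + 2 · -3 = 3
p(-3) = ⊕ of these = min[0, -8, 3] = -8.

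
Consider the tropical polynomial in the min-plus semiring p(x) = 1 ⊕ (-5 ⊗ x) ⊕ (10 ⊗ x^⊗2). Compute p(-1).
p(-1) = -6

A tropical monomial a ⊗ x^⊗i evaluates to a + i · x. Evaluating each term at x = -1:
  Term 0 contributes 1 + 0 · -1 = 1
  Term 1 contributes -5 + 1 · -1 = -6
  Term 2 contributes 10 + 2 · -1 = 8
p(-1) = ⊕ of these = min[1, -6, 8] = -6.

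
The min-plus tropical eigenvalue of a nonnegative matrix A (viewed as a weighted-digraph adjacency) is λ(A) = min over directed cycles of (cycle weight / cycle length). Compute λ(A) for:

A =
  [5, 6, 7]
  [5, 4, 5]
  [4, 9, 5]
λ(A) = 4

Enumerate directed cycles and compute their means (weight / length). Sample:
  cycle 0 → 0: weight = 5, length = 1, mean = 5/1 ≈ 5.000
  cycle 1 → 1: weight = 4, length = 1, mean = 4/1 ≈ 4.000
  cycle 2 → 2: weight = 5, length = 1, mean = 5/1 ≈ 5.000
  cycle 0 → 1 → 0: weight = 11, length = 2, mean = 11/2 ≈ 5.500
  cycle 0 → 2 → 0: weight = 11, length = 2, mean = 11/2 ≈ 5.500
  cycle 1 → 0 → 1: weight = 11, length = 2, mean = 11/2 ≈ 5.500
Minimum mean = 4.000, attained e.g. along the cycle 1 → 1 with weight 4 and length 1. So λ(A) = 4/1 = 4.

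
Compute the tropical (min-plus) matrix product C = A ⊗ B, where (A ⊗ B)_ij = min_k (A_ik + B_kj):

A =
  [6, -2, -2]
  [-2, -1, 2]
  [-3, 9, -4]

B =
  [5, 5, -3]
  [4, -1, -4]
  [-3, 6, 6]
A ⊗ B =
  [-5, -3, -6]
  [-1, -2, -5]
  [-7, 2, -6]

Apply the min-plus product entry-by-entry:
  C[0][0] = min over k of (A[0][0] + B[0][0] = 6 + 5 = 11, A[0][1] + B[1][0] = -2 + 4 = 2, A[0][2] + B[2][0] = -2 + -3 = -5) = -5 (attained at k = 2)
  C[0][1] = min over k of (A[0][0] + B[0][1] = 6 + 5 = 11, A[0][1] + B[1][1] = -2 + -1 = -3, A[0][2] + B[2][1] = -2 + 6 = 4) = -3 (attained at k = 1)
  C[0][2] = min over k of (A[0][0] + B[0][2] = 6 + -3 = 3, A[0][1] + B[1][2] = -2 + -4 = -6, A[0][2] + B[2][2] = -2 + 6 = 4) = -6 (attained at k = 1)
  C[1][0] = min over k of (A[1][0] + B[0][0] = -2 + 5 = 3, A[1][1] + B[1][0] = -1 + 4 = 3, A[1][2] + B[2][0] = 2 + -3 = -1) = -1 (attained at k = 2)
  C[1][1] = min over k of (A[1][0] + B[0][1] = -2 + 5 = 3, A[1][1] + B[1][1] = -1 + -1 = -2, A[1][2] + B[2][1] = 2 + 6 = 8) = -2 (attained at k = 1)
  C[1][2] = min over k of (A[1][0] + B[0][2] = -2 + -3 = -5, A[1][1] + B[1][2] = -1 + -4 = -5, A[1][2] + B[2][2] = 2 + 6 = 8) = -5 (attained at k = 0)
  C[2][0] = min over k of (A[2][0] + B[0][0] = -3 + 5 = 2, A[2][1] + B[1][0] = 9 + 4 = 13, A[2][2] + B[2][0] = -4 + -3 = -7) = -7 (attained at k = 2)
  C[2][1] = min over k of (A[2][0] + B[0][1] = -3 + 5 = 2, A[2][1] + B[1][1] = 9 + -1 = 8, A[2][2] + B[2][1] = -4 + 6 = 2) = 2 (attained at k = 0)
  C[2][2] = min over k of (A[2][0] + B[0][2] = -3 + -3 = -6, A[2][1] + B[1][2] = 9 + -4 = 5, A[2][2] + B[2][2] = -4 + 6 = 2) = -6 (attained at k = 0)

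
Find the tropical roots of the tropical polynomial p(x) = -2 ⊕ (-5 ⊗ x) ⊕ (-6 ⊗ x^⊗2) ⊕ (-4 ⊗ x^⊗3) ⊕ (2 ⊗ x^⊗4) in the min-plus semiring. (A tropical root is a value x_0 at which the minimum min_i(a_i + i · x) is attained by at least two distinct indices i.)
Roots: {-6, -2, 1, 3}

Each tropical root is a break point of the lower envelope of the lines y = a_i + i · x (there are 5 lines, with slopes 0, 1, ..., 4). Only the lines that attain the minimum somewhere contribute to roots; other lines are dominated. Here the surviving (envelope) indices are i = 4, i = 3, i = 2, i = 1, i = 0.
Intersections between consecutive envelope lines give the roots: for adjacent envelope indices i < j the intersection is x = (a_i − a_j) / (j − i). Reading off the sorted break points: {-6, -2, 1, 3}.
Verification: at each break x_0, at least two indices attain the minimum of min_i(a_i + i · x_0).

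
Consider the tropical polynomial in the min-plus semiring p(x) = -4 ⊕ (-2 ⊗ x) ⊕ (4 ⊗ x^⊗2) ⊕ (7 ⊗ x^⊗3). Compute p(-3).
p(-3) = -5

A tropical monomial a ⊗ x^⊗i evaluates to a + i · x. Evaluating each term at x = -3:
  Term 0 contributes -4 + 0 · -3 = -4
  Term 1 contributes -2 + 1 · -3 = -5
  Term 2 contributes 4 + 2 · -3 = -2
  Term 3 contributes 7 + 3 · -3 = -2
p(-3) = ⊕ of these = min[-4, -5, -2, -2] = -5.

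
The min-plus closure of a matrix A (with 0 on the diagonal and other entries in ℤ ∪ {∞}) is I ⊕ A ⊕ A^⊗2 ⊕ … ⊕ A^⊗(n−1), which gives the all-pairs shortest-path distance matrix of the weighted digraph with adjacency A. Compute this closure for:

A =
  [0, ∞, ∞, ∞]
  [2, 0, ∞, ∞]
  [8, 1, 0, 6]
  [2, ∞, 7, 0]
Closure =
  [0, ∞, ∞, ∞]
  [2, 0, ∞, ∞]
  [3, 1, 0, 6]
  [2, 8, 7, 0]

This is the Floyd-Warshall all-pairs shortest-path computation. For each intermediate vertex k = 0, 1, …, 3, update dist[i][j] ← min(dist[i][j], dist[i][k] + dist[k][j]). The final matrix gives, for each (i, j), the minimum total weight of any directed path from i to j (possibly empty when i = j).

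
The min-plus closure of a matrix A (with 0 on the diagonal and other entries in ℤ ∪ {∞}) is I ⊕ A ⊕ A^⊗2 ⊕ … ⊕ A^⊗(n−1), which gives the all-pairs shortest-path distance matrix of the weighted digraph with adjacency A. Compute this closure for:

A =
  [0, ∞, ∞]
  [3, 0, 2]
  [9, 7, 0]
Closure =
  [0, ∞, ∞]
  [3, 0, 2]
  [9, 7, 0]

This is the Floyd-Warshall all-pairs shortest-path computation. For each intermediate vertex k = 0, 1, …, 2, update dist[i][j] ← min(dist[i][j], dist[i][k] + dist[k][j]). The final matrix gives, for each (i, j), the minimum total weight of any directed path from i to j (possibly empty when i = j).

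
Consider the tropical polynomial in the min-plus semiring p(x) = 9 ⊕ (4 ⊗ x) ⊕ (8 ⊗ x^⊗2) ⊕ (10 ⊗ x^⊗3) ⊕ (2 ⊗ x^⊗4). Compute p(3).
p(3) = 7

A tropical monomial a ⊗ x^⊗i evaluates to a + i · x. Evaluating each term at x = 3:
  Term 0 contributes 9 + 0 · 3 = 9
  Term 1 contributes 4 + 1 · 3 = 7
  Term 2 contributes 8 + 2 · 3 = 14
  Term 3 contributes 10 + 3 · 3 = 19
  Term 4 contributes 2 + 4 · 3 = 14
p(3) = ⊕ of these = min[9, 7, 14, 19, 14] = 7.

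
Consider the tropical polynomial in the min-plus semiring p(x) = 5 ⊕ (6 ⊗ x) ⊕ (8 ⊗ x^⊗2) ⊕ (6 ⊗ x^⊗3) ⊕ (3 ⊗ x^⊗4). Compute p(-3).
p(-3) = -9

A tropical monomial a ⊗ x^⊗i evaluates to a + i · x. Evaluating each term at x = -3:
  Term 0 contributes 5 + 0 · -3 = 5
  Term 1 contributes 6 + 1 · -3 = 3
  Term 2 contributes 8 + 2 · -3 = 2
  Term 3 contributes 6 + 3 · -3 = -3
  Term 4 contributes 3 + 4 · -3 = -9
p(-3) = ⊕ of these = min[5, 3, 2, -3, -9] = -9.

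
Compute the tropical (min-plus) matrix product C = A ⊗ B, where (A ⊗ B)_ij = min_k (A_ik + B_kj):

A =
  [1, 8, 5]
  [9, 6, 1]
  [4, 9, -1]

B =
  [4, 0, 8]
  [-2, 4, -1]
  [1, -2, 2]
A ⊗ B =
  [5, 1, 7]
  [2, -1, 3]
  [0, -3, 1]

Apply the min-plus product entry-by-entry:
  C[0][0] = min over k of (A[0][0] + B[0][0] = 1 + 4 = 5, A[0][1] + B[1][0] = 8 + -2 = 6, A[0][2] + B[2][0] = 5 + 1 = 6) = 5 (attained at k = 0)
  C[0][1] = min over k of (A[0][0] + B[0][1] = 1 + 0 = 1, A[0][1] + B[1][1] = 8 + 4 = 12, A[0][2] + B[2][1] = 5 + -2 = 3) = 1 (attained at k = 0)
  C[0][2] = min over k of (A[0][0] + B[0][2] = 1 + 8 = 9, A[0][1] + B[1][2] = 8 + -1 = 7, A[0][2] + B[2][2] = 5 + 2 = 7) = 7 (attained at k = 1)
  C[1][0] = min over k of (A[1][0] + B[0][0] = 9 + 4 = 13, A[1][1] + B[1][0] = 6 + -2 = 4, A[1][2] + B[2][0] = 1 + 1 = 2) = 2 (attained at k = 2)
  C[1][1] = min over k of (A[1][0] + B[0][1] = 9 + 0 = 9, A[1][1] + B[1][1] = 6 + 4 = 10, A[1][2] + B[2][1] = 1 + -2 = -1) = -1 (attained at k = 2)
  C[1][2] = min over k of (A[1][0] + B[0][2] = 9 + 8 = 17, A[1][1] + B[1][2] = 6 + -1 = 5, A[1][2] + B[2][2] = 1 + 2 = 3) = 3 (attained at k = 2)
  C[2][0] = min over k of (A[2][0] + B[0][0] = 4 + 4 = 8, A[2][1] + B[1][0] = 9 + -2 = 7, A[2][2] + B[2][0] = -1 + 1 = 0) = 0 (attained at k = 2)
  C[2][1] = min over k of (A[2][0] + B[0][1] = 4 + 0 = 4, A[2][1] + B[1][1] = 9 + 4 = 13, A[2][2] + B[2][1] = -1 + -2 = -3) = -3 (attained at k = 2)
  C[2][2] = min over k of (A[2][0] + B[0][2] = 4 + 8 = 12, A[2][1] + B[1][2] = 9 + -1 = 8, A[2][2] + B[2][2] = -1 + 2 = 1) = 1 (attained at k = 2)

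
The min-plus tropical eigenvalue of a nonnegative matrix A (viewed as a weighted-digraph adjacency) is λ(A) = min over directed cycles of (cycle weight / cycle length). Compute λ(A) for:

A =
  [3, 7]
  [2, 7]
λ(A) = 3

Enumerate directed cycles and compute their means (weight / length). Sample:
  cycle 0 → 0: weight = 3, length = 1, mean = 3/1 ≈ 3.000
  cycle 1 → 1: weight = 7, length = 1, mean = 7/1 ≈ 7.000
  cycle 0 → 1 → 0: weight = 9, length = 2, mean = 9/2 ≈ 4.500
  cycle 1 → 0 → 1: weight = 9, length = 2, mean = 9/2 ≈ 4.500
Minimum mean = 3.000, attained e.g. along the cycle 0 → 0 with weight 3 and length 1. So λ(A) = 3/1 = 3.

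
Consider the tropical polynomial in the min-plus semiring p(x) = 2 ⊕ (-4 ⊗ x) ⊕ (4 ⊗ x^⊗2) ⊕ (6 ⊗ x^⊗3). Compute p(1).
p(1) = -3

A tropical monomial a ⊗ x^⊗i evaluates to a + i · x. Evaluating each term at x = 1:
  Term 0 contributes 2 + 0 · 1 = 2
  Term 1 contributes -4 + 1 · 1 = -3
  Term 2 contributes 4 + 2 · 1 = 6
  Term 3 contributes 6 + 3 · 1 = 9
p(1) = ⊕ of these = min[2, -3, 6, 9] = -3.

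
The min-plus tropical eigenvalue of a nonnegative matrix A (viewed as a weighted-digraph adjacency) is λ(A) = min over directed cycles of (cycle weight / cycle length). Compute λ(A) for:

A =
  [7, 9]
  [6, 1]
λ(A) = 1

Enumerate directed cycles and compute their means (weight / length). Sample:
  cycle 0 → 0: weight = 7, length = 1, mean = 7/1 ≈ 7.000
  cycle 1 → 1: weight = 1, length = 1, mean = 1/1 ≈ 1.000
  cycle 0 → 1 → 0: weight = 15, length = 2, mean = 15/2 ≈ 7.500
  cycle 1 → 0 → 1: weight = 15, length = 2, mean = 15/2 ≈ 7.500
Minimum mean = 1.000, attained e.g. along the cycle 1 → 1 with weight 1 and length 1. So λ(A) = 1/1 = 1.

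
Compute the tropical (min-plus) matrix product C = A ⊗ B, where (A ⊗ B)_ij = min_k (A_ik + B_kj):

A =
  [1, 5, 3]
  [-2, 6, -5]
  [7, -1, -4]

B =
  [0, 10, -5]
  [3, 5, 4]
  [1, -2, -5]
A ⊗ B =
  [1, 1, -4]
  [-4, -7, -10]
  [-3, -6, -9]

Apply the min-plus product entry-by-entry:
  C[0][0] = min over k of (A[0][0] + B[0][0] = 1 + 0 = 1, A[0][1] + B[1][0] = 5 + 3 = 8, A[0][2] + B[2][0] = 3 + 1 = 4) = 1 (attained at k = 0)
  C[0][1] = min over k of (A[0][0] + B[0][1] = 1 + 10 = 11, A[0][1] + B[1][1] = 5 + 5 = 10, A[0][2] + B[2][1] = 3 + -2 = 1) = 1 (attained at k = 2)
  C[0][2] = min over k of (A[0][0] + B[0][2] = 1 + -5 = -4, A[0][1] + B[1][2] = 5 + 4 = 9, A[0][2] + B[2][2] = 3 + -5 = -2) = -4 (attained at k = 0)
  C[1][0] = min over k of (A[1][0] + B[0][0] = -2 + 0 = -2, A[1][1] + B[1][0] = 6 + 3 = 9, A[1][2] + B[2][0] = -5 + 1 = -4) = -4 (attained at k = 2)
  C[1][1] = min over k of (A[1][0] + B[0][1] = -2 + 10 = 8, A[1][1] + B[1][1] = 6 + 5 = 11, A[1][2] + B[2][1] = -5 + -2 = -7) = -7 (attained at k = 2)
  C[1][2] = min over k of (A[1][0] + B[0][2] = -2 + -5 = -7, A[1][1] + B[1][2] = 6 + 4 = 10, A[1][2] + B[2][2] = -5 + -5 = -10) = -10 (attained at k = 2)
  C[2][0] = min over k of (A[2][0] + B[0][0] = 7 + 0 = 7, A[2][1] + B[1][0] = -1 + 3 = 2, A[2][2] + B[2][0] = -4 + 1 = -3) = -3 (attained at k = 2)
  C[2][1] = min over k of (A[2][0] + B[0][1] = 7 + 10 = 17, A[2][1] + B[1][1] = -1 + 5 = 4, A[2][2] + B[2][1] = -4 + -2 = -6) = -6 (attained at k = 2)
  C[2][2] = min over k of (A[2][0] + B[0][2] = 7 + -5 = 2, A[2][1] + B[1][2] = -1 + 4 = 3, A[2][2] + B[2][2] = -4 + -5 = -9) = -9 (attained at k = 2)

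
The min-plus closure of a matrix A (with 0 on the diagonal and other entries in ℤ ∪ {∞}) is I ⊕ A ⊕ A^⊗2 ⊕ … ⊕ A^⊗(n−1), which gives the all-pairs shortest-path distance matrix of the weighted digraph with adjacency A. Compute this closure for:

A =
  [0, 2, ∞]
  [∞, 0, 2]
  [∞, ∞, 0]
Closure =
  [0, 2, 4]
  [∞, 0, 2]
  [∞, ∞, 0]

This is the Floyd-Warshall all-pairs shortest-path computation. For each intermediate vertex k = 0, 1, …, 2, update dist[i][j] ← min(dist[i][j], dist[i][k] + dist[k][j]). The final matrix gives, for each (i, j), the minimum total weight of any directed path from i to j (possibly empty when i = j).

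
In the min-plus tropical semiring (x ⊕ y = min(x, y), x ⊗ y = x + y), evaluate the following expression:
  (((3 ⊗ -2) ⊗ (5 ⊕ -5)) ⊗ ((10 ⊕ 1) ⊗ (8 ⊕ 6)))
(((3 ⊗ -2) ⊗ (5 ⊕ -5)) ⊗ ((10 ⊕ 1) ⊗ (8 ⊕ 6))) = 3

Expand innermost to outermost. Recall ⊕ takes the minimum of its arguments and ⊗ takes their sum. Working out the expression (((3 ⊗ -2) ⊗ (5 ⊕ -5)) ⊗ ((10 ⊕ 1) ⊗ (8 ⊕ 6))) gives 3.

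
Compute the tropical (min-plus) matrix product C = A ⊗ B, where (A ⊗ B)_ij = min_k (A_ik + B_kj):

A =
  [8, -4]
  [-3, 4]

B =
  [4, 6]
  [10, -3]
A ⊗ B =
  [6, -7]
  [1, 1]

Apply the min-plus product entry-by-entry:
  C[0][0] = min over k of (A[0][0] + B[0][0] = 8 + 4 = 12, A[0][1] + B[1][0] = -4 + 10 = 6) = 6 (attained at k = 1)
  C[0][1] = min over k of (A[0][0] + B[0][1] = 8 + 6 = 14, A[0][1] + B[1][1] = -4 + -3 = -7) = -7 (attained at k = 1)
  C[1][0] = min over k of (A[1][0] + B[0][0] = -3 + 4 = 1, A[1][1] + B[1][0] = 4 + 10 = 14) = 1 (attained at k = 0)
  C[1][1] = min over k of (A[1][0] + B[0][1] = -3 + 6 = 3, A[1][1] + B[1][1] = 4 + -3 = 1) = 1 (attained at k = 1)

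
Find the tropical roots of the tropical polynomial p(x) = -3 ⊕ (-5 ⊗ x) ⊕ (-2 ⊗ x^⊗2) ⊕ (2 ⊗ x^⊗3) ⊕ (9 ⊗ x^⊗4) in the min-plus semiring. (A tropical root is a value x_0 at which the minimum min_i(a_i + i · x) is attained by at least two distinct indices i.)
Roots: {-7, -4, -3, 2}

Each tropical root is a break point of the lower envelope of the lines y = a_i + i · x (there are 5 lines, with slopes 0, 1, ..., 4). Only the lines that attain the minimum somewhere contribute to roots; other lines are dominated. Here the surviving (envelope) indices are i = 4, i = 3, i = 2, i = 1, i = 0.
Intersections between consecutive envelope lines give the roots: for adjacent envelope indices i < j the intersection is x = (a_i − a_j) / (j − i). Reading off the sorted break points: {-7, -4, -3, 2}.
Verification: at each break x_0, at least two indices attain the minimum of min_i(a_i + i · x_0).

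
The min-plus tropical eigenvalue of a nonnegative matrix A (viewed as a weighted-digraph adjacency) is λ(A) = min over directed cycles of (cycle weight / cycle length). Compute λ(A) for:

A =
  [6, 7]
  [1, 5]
λ(A) = 4

Enumerate directed cycles and compute their means (weight / length). Sample:
  cycle 0 → 0: weight = 6, length = 1, mean = 6/1 ≈ 6.000
  cycle 1 → 1: weight = 5, length = 1, mean = 5/1 ≈ 5.000
  cycle 0 → 1 → 0: weight = 8, length = 2, mean = 8/2 ≈ 4.000
  cycle 1 → 0 → 1: weight = 8, length = 2, mean = 8/2 ≈ 4.000
Minimum mean = 4.000, attained e.g. along the cycle 0 → 1 → 0 with weight 8 and length 2. So λ(A) = 8/2 = 4.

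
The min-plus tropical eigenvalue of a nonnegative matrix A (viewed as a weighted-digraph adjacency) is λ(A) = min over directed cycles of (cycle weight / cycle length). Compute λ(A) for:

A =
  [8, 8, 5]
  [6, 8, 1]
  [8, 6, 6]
λ(A) = 7/2

Enumerate directed cycles and compute their means (weight / length). Sample:
  cycle 0 → 0: weight = 8, length = 1, mean = 8/1 ≈ 8.000
  cycle 1 → 1: weight = 8, length = 1, mean = 8/1 ≈ 8.000
  cycle 2 → 2: weight = 6, length = 1, mean = 6/1 ≈ 6.000
  cycle 0 → 1 → 0: weight = 14, length = 2, mean = 14/2 ≈ 7.000
  cycle 0 → 2 → 0: weight = 13, length = 2, mean = 13/2 ≈ 6.500
  cycle 1 → 0 → 1: weight = 14, length = 2, mean = 14/2 ≈ 7.000
Minimum mean = 3.500, attained e.g. along the cycle 1 → 2 → 1 with weight 7 and length 2. So λ(A) = 7/2 = 7/2.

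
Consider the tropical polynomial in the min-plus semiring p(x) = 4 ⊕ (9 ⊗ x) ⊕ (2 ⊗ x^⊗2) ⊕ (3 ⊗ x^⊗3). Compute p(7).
p(7) = 4

A tropical monomial a ⊗ x^⊗i evaluates to a + i · x. Evaluating each term at x = 7:
  Term 0 contributes 4 + 0 · 7 = 4
  Term 1 contributes 9 + 1 · 7 = 16
  Term 2 contributes 2 + 2 · 7 = 16
  Term 3 contributes 3 + 3 · 7 = 24
p(7) = ⊕ of these = min[4, 16, 16, 24] = 4.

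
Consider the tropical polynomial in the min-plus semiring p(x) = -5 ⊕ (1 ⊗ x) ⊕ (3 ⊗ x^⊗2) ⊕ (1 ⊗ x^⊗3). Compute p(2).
p(2) = -5

A tropical monomial a ⊗ x^⊗i evaluates to a + i · x. Evaluating each term at x = 2:
  Term 0 contributes -5 + 0 · 2 = -5
  Term 1 contributes 1 + 1 · 2 = 3
  Term 2 contributes 3 + 2 · 2 = 7
  Term 3 contributes 1 + 3 · 2 = 7
p(2) = ⊕ of these = min[-5, 3, 7, 7] = -5.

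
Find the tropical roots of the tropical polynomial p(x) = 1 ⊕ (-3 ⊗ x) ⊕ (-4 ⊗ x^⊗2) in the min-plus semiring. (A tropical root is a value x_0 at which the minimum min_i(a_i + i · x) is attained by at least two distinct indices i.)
Roots: {1, 4}

Each tropical root is a break point of the lower envelope of the lines y = a_i + i · x (there are 3 lines, with slopes 0, 1, ..., 2). Only the lines that attain the minimum somewhere contribute to roots; other lines are dominated. Here the surviving (envelope) indices are i = 2, i = 1, i = 0.
Intersections between consecutive envelope lines give the roots: for adjacent envelope indices i < j the intersection is x = (a_i − a_j) / (j − i). Reading off the sorted break points: {1, 4}.
Verification: at each break x_0, at least two indices attain the minimum of min_i(a_i + i · x_0).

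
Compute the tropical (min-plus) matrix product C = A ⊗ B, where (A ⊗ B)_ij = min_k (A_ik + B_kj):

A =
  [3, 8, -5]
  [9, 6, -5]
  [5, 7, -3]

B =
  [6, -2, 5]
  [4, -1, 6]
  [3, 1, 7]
A ⊗ B =
  [-2, -4, 2]
  [-2, -4, 2]
  [0, -2, 4]

Apply the min-plus product entry-by-entry:
  C[0][0] = min over k of (A[0][0] + B[0][0] = 3 + 6 = 9, A[0][1] + B[1][0] = 8 + 4 = 12, A[0][2] + B[2][0] = -5 + 3 = -2) = -2 (attained at k = 2)
  C[0][1] = min over k of (A[0][0] + B[0][1] = 3 + -2 = 1, A[0][1] + B[1][1] = 8 + -1 = 7, A[0][2] + B[2][1] = -5 + 1 = -4) = -4 (attained at k = 2)
  C[0][2] = min over k of (A[0][0] + B[0][2] = 3 + 5 = 8, A[0][1] + B[1][2] = 8 + 6 = 14, A[0][2] + B[2][2] = -5 + 7 = 2) = 2 (attained at k = 2)
  C[1][0] = min over k of (A[1][0] + B[0][0] = 9 + 6 = 15, A[1][1] + B[1][0] = 6 + 4 = 10, A[1][2] + B[2][0] = -5 + 3 = -2) = -2 (attained at k = 2)
  C[1][1] = min over k of (A[1][0] + B[0][1] = 9 + -2 = 7, A[1][1] + B[1][1] = 6 + -1 = 5, A[1][2] + B[2][1] = -5 + 1 = -4) = -4 (attained at k = 2)
  C[1][2] = min over k of (A[1][0] + B[0][2] = 9 + 5 = 14, A[1][1] + B[1][2] = 6 + 6 = 12, A[1][2] + B[2][2] = -5 + 7 = 2) = 2 (attained at k = 2)
  C[2][0] = min over k of (A[2][0] + B[0][0] = 5 + 6 = 11, A[2][1] + B[1][0] = 7 + 4 = 11, A[2][2] + B[2][0] = -3 + 3 = 0) = 0 (attained at k = 2)
  C[2][1] = min over k of (A[2][0] + B[0][1] = 5 + -2 = 3, A[2][1] + B[1][1] = 7 + -1 = 6, A[2][2] + B[2][1] = -3 + 1 = -2) = -2 (attained at k = 2)
  C[2][2] = min over k of (A[2][0] + B[0][2] = 5 + 5 = 10, A[2][1] + B[1][2] = 7 + 6 = 13, A[2][2] + B[2][2] = -3 + 7 = 4) = 4 (attained at k = 2)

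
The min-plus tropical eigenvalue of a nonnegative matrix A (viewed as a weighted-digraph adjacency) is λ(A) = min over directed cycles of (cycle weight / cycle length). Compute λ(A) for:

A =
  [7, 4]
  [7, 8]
λ(A) = 11/2

Enumerate directed cycles and compute their means (weight / length). Sample:
  cycle 0 → 0: weight = 7, length = 1, mean = 7/1 ≈ 7.000
  cycle 1 → 1: weight = 8, length = 1, mean = 8/1 ≈ 8.000
  cycle 0 → 1 → 0: weight = 11, length = 2, mean = 11/2 ≈ 5.500
  cycle 1 → 0 → 1: weight = 11, length = 2, mean = 11/2 ≈ 5.500
Minimum mean = 5.500, attained e.g. along the cycle 0 → 1 → 0 with weight 11 and length 2. So λ(A) = 11/2 = 11/2.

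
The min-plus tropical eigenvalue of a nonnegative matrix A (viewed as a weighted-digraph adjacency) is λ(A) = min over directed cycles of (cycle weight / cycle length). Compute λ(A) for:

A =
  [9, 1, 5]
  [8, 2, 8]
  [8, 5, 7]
λ(A) = 2

Enumerate directed cycles and compute their means (weight / length). Sample:
  cycle 0 → 0: weight = 9, length = 1, mean = 9/1 ≈ 9.000
  cycle 1 → 1: weight = 2, length = 1, mean = 2/1 ≈ 2.000
  cycle 2 → 2: weight = 7, length = 1, mean = 7/1 ≈ 7.000
  cycle 0 → 1 → 0: weight = 9, length = 2, mean = 9/2 ≈ 4.500
  cycle 0 → 2 → 0: weight = 13, length = 2, mean = 13/2 ≈ 6.500
  cycle 1 → 0 → 1: weight = 9, length = 2, mean = 9/2 ≈ 4.500
Minimum mean = 2.000, attained e.g. along the cycle 1 → 1 with weight 2 and length 1. So λ(A) = 2/1 = 2.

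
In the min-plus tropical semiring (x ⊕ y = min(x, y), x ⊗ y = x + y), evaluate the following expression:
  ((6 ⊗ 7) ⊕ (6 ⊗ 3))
((6 ⊗ 7) ⊕ (6 ⊗ 3)) = 9

Expand innermost to outermost. Recall ⊕ takes the minimum of its arguments and ⊗ takes their sum. Working out the expression ((6 ⊗ 7) ⊕ (6 ⊗ 3)) gives 9.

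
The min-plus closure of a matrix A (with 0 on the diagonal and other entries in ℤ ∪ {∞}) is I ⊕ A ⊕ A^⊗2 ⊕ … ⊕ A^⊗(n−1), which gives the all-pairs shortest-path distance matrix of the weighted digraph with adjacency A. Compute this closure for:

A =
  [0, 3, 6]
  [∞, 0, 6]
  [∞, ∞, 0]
Closure =
  [0, 3, 6]
  [∞, 0, 6]
  [∞, ∞, 0]

This is the Floyd-Warshall all-pairs shortest-path computation. For each intermediate vertex k = 0, 1, …, 2, update dist[i][j] ← min(dist[i][j], dist[i][k] + dist[k][j]). The final matrix gives, for each (i, j), the minimum total weight of any directed path from i to j (possibly empty when i = j).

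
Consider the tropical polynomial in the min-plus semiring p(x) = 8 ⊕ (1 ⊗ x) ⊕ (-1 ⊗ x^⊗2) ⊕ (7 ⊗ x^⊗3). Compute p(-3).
p(-3) = -7

A tropical monomial a ⊗ x^⊗i evaluates to a + i · x. Evaluating each term at x = -3:
  Term 0 contributes 8 + 0 · -3 = 8
  Term 1 contributes 1 + 1 · -3 = -2
  Term 2 contributes -1 + 2 · -3 = -7
  Term 3 contributes 7 + 3 · -3 = -2
p(-3) = ⊕ of these = min[8, -2, -7, -2] = -7.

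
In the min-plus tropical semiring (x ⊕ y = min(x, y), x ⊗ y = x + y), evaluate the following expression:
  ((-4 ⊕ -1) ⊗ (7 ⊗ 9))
((-4 ⊕ -1) ⊗ (7 ⊗ 9)) = 12

Expand innermost to outermost. Recall ⊕ takes the minimum of its arguments and ⊗ takes their sum. Working out the expression ((-4 ⊕ -1) ⊗ (7 ⊗ 9)) gives 12.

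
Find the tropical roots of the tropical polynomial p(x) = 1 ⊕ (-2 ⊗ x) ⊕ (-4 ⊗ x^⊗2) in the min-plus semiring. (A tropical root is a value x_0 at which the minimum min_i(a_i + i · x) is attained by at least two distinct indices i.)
Roots: {2, 3}

Each tropical root is a break point of the lower envelope of the lines y = a_i + i · x (there are 3 lines, with slopes 0, 1, ..., 2). Only the lines that attain the minimum somewhere contribute to roots; other lines are dominated. Here the surviving (envelope) indices are i = 2, i = 1, i = 0.
Intersections between consecutive envelope lines give the roots: for adjacent envelope indices i < j the intersection is x = (a_i − a_j) / (j − i). Reading off the sorted break points: {2, 3}.
Verification: at each break x_0, at least two indices attain the minimum of min_i(a_i + i · x_0).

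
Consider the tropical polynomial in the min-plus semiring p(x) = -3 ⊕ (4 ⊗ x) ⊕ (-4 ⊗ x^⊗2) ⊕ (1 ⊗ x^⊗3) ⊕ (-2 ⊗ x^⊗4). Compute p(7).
p(7) = -3

A tropical monomial a ⊗ x^⊗i evaluates to a + i · x. Evaluating each term at x = 7:
  Term 0 contributes -3 + 0 · 7 = -3
  Term 1 contributes 4 + 1 · 7 = 11
  Term 2 contributes -4 + 2 · 7 = 10
  Term 3 contributes 1 + 3 · 7 = 22
  Term 4 contributes -2 + 4 · 7 = 26
p(7) = ⊕ of these = min[-3, 11, 10, 22, 26] = -3.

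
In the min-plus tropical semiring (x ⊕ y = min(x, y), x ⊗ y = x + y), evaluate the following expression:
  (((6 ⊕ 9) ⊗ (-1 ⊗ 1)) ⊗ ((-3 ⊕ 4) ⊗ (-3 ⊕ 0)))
(((6 ⊕ 9) ⊗ (-1 ⊗ 1)) ⊗ ((-3 ⊕ 4) ⊗ (-3 ⊕ 0))) = 0

Expand innermost to outermost. Recall ⊕ takes the minimum of its arguments and ⊗ takes their sum. Working out the expression (((6 ⊕ 9) ⊗ (-1 ⊗ 1)) ⊗ ((-3 ⊕ 4) ⊗ (-3 ⊕ 0))) gives 0.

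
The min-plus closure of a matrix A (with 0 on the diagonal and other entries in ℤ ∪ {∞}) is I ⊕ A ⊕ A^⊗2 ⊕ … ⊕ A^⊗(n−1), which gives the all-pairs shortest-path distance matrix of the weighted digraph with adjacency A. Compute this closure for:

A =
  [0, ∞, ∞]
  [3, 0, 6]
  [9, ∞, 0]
Closure =
  [0, ∞, ∞]
  [3, 0, 6]
  [9, ∞, 0]

This is the Floyd-Warshall all-pairs shortest-path computation. For each intermediate vertex k = 0, 1, …, 2, update dist[i][j] ← min(dist[i][j], dist[i][k] + dist[k][j]). The final matrix gives, for each (i, j), the minimum total weight of any directed path from i to j (possibly empty when i = j).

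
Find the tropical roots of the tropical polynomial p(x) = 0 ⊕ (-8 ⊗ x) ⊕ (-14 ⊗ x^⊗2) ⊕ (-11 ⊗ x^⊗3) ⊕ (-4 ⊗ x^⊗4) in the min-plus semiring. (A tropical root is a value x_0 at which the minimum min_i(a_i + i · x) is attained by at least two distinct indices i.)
Roots: {-7, -3, 6, 8}

Each tropical root is a break point of the lower envelope of the lines y = a_i + i · x (there are 5 lines, with slopes 0, 1, ..., 4). Only the lines that attain the minimum somewhere contribute to roots; other lines are dominated. Here the surviving (envelope) indices are i = 4, i = 3, i = 2, i = 1, i = 0.
Intersections between consecutive envelope lines give the roots: for adjacent envelope indices i < j the intersection is x = (a_i − a_j) / (j − i). Reading off the sorted break points: {-7, -3, 6, 8}.
Verification: at each break x_0, at least two indices attain the minimum of min_i(a_i + i · x_0).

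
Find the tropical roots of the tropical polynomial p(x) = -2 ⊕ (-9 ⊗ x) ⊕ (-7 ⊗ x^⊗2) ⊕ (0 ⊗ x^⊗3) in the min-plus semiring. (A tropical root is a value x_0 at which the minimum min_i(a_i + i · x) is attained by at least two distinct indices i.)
Roots: {-7, -2, 7}

Each tropical root is a break point of the lower envelope of the lines y = a_i + i · x (there are 4 lines, with slopes 0, 1, ..., 3). Only the lines that attain the minimum somewhere contribute to roots; other lines are dominated. Here the surviving (envelope) indices are i = 3, i = 2, i = 1, i = 0.
Intersections between consecutive envelope lines give the roots: for adjacent envelope indices i < j the intersection is x = (a_i − a_j) / (j − i). Reading off the sorted break points: {-7, -2, 7}.
Verification: at each break x_0, at least two indices attain the minimum of min_i(a_i + i · x_0).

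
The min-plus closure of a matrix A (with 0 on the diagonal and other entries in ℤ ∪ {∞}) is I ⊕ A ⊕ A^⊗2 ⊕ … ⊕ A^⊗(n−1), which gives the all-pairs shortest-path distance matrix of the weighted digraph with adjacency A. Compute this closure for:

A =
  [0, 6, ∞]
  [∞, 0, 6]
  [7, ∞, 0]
Closure =
  [0, 6, 12]
  [13, 0, 6]
  [7, 13, 0]

This is the Floyd-Warshall all-pairs shortest-path computation. For each intermediate vertex k = 0, 1, …, 2, update dist[i][j] ← min(dist[i][j], dist[i][k] + dist[k][j]). The final matrix gives, for each (i, j), the minimum total weight of any directed path from i to j (possibly empty when i = j).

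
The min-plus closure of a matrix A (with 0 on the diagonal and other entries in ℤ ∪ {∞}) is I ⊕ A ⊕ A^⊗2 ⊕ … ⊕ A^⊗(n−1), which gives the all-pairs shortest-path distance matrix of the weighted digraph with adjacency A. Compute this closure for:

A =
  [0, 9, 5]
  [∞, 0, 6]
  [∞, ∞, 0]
Closure =
  [0, 9, 5]
  [∞, 0, 6]
  [∞, ∞, 0]

This is the Floyd-Warshall all-pairs shortest-path computation. For each intermediate vertex k = 0, 1, …, 2, update dist[i][j] ← min(dist[i][j], dist[i][k] + dist[k][j]). The final matrix gives, for each (i, j), the minimum total weight of any directed path from i to j (possibly empty when i = j).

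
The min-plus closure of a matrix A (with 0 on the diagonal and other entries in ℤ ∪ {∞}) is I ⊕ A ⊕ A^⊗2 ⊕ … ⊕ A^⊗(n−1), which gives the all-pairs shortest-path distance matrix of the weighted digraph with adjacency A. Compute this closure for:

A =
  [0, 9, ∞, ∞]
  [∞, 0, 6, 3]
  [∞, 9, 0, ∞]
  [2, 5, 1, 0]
Closure =
  [0, 9, 13, 12]
  [5, 0, 4, 3]
  [14, 9, 0, 12]
  [2, 5, 1, 0]

This is the Floyd-Warshall all-pairs shortest-path computation. For each intermediate vertex k = 0, 1, …, 3, update dist[i][j] ← min(dist[i][j], dist[i][k] + dist[k][j]). The final matrix gives, for each (i, j), the minimum total weight of any directed path from i to j (possibly empty when i = j).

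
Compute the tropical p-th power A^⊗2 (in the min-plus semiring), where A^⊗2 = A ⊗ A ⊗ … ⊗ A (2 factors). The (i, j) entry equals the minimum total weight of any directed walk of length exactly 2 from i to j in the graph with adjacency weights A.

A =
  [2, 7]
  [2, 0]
A^⊗2 =
  [4, 7]
  [2, 0]

Each entry (A^⊗2)_ij equals the minimum over all length-2 walks i = v_0 → v_1 → … → v_2 = j of Σ_t A[v_t][v_{t+1}]. For example, for (i, j) = (0, 1) we minimise over 2 possible intermediate vertex sequences; the minimum is 7, attained along the walk 0 → 1 → 1.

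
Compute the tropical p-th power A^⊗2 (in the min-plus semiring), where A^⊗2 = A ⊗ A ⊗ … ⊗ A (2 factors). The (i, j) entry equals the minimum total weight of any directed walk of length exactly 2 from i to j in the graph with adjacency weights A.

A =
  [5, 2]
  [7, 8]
A^⊗2 =
  [9, 7]
  [12, 9]

Each entry (A^⊗2)_ij equals the minimum over all length-2 walks i = v_0 → v_1 → … → v_2 = j of Σ_t A[v_t][v_{t+1}]. For example, for (i, j) = (0, 1) we minimise over 2 possible intermediate vertex sequences; the minimum is 7, attained along the walk 0 → 0 → 1.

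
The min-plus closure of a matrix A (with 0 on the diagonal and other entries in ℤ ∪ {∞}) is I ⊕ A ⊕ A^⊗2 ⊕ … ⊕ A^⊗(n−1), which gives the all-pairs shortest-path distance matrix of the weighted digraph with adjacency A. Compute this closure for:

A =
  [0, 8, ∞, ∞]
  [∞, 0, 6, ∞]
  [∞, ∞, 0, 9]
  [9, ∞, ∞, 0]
Closure =
  [0, 8, 14, 23]
  [24, 0, 6, 15]
  [18, 26, 0, 9]
  [9, 17, 23, 0]

This is the Floyd-Warshall all-pairs shortest-path computation. For each intermediate vertex k = 0, 1, …, 3, update dist[i][j] ← min(dist[i][j], dist[i][k] + dist[k][j]). The final matrix gives, for each (i, j), the minimum total weight of any directed path from i to j (possibly empty when i = j).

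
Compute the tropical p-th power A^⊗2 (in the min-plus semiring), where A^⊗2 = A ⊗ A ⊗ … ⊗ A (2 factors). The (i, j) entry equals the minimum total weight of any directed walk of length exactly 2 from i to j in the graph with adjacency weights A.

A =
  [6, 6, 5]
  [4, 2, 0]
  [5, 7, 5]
A^⊗2 =
  [10, 8, 6]
  [5, 4, 2]
  [10, 9, 7]

Each entry (A^⊗2)_ij equals the minimum over all length-2 walks i = v_0 → v_1 → … → v_2 = j of Σ_t A[v_t][v_{t+1}]. For example, for (i, j) = (0, 2) we minimise over 3 possible intermediate vertex sequences; the minimum is 6, attained along the walk 0 → 1 → 2.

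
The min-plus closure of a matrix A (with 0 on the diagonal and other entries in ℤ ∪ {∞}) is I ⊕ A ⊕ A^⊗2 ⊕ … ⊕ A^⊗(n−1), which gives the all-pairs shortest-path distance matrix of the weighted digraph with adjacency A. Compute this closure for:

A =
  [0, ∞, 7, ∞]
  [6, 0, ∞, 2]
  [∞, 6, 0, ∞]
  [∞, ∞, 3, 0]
Closure =
  [0, 13, 7, 15]
  [6, 0, 5, 2]
  [12, 6, 0, 8]
  [15, 9, 3, 0]

This is the Floyd-Warshall all-pairs shortest-path computation. For each intermediate vertex k = 0, 1, …, 3, update dist[i][j] ← min(dist[i][j], dist[i][k] + dist[k][j]). The final matrix gives, for each (i, j), the minimum total weight of any directed path from i to j (possibly empty when i = j).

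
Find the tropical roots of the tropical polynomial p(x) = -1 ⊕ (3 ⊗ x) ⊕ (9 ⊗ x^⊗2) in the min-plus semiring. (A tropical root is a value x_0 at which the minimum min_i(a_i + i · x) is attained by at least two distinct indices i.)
Roots: {-6, -4}

Each tropical root is a break point of the lower envelope of the lines y = a_i + i · x (there are 3 lines, with slopes 0, 1, ..., 2). Only the lines that attain the minimum somewhere contribute to roots; other lines are dominated. Here the surviving (envelope) indices are i = 2, i = 1, i = 0.
Intersections between consecutive envelope lines give the roots: for adjacent envelope indices i < j the intersection is x = (a_i − a_j) / (j − i). Reading off the sorted break points: {-6, -4}.
Verification: at each break x_0, at least two indices attain the minimum of min_i(a_i + i · x_0).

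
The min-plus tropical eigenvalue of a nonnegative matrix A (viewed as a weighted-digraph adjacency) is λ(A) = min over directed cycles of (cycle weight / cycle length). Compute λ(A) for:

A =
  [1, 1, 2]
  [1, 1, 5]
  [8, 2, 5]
λ(A) = 1

Enumerate directed cycles and compute their means (weight / length). Sample:
  cycle 0 → 0: weight = 1, length = 1, mean = 1/1 ≈ 1.000
  cycle 1 → 1: weight = 1, length = 1, mean = 1/1 ≈ 1.000
  cycle 2 → 2: weight = 5, length = 1, mean = 5/1 ≈ 5.000
  cycle 0 → 1 → 0: weight = 2, length = 2, mean = 2/2 ≈ 1.000
  cycle 0 → 2 → 0: weight = 10, length = 2, mean = 10/2 ≈ 5.000
  cycle 1 → 0 → 1: weight = 2, length = 2, mean = 2/2 ≈ 1.000
Minimum mean = 1.000, attained e.g. along the cycle 0 → 0 with weight 1 and length 1. So λ(A) = 1/1 = 1.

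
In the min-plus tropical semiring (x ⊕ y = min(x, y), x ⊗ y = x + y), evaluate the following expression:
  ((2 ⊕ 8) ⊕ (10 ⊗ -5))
((2 ⊕ 8) ⊕ (10 ⊗ -5)) = 2

Expand innermost to outermost. Recall ⊕ takes the minimum of its arguments and ⊗ takes their sum. Working out the expression ((2 ⊕ 8) ⊕ (10 ⊗ -5)) gives 2.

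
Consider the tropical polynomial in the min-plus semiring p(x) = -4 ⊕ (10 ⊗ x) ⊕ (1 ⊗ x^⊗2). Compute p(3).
p(3) = -4

A tropical monomial a ⊗ x^⊗i evaluates to a + i · x. Evaluating each term at x = 3:
  Term 0 contributes -4 + 0 · 3 = -4
  Term 1 contributes 10 + 1 · 3 = 13
  Term 2 contributes 1 + 2 · 3 = 7
p(3) = ⊕ of these = min[-4, 13, 7] = -4.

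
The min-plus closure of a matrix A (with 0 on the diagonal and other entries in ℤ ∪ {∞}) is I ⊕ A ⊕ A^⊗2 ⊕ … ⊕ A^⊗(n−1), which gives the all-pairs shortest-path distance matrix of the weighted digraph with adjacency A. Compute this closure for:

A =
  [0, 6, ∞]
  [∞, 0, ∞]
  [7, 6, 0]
Closure =
  [0, 6, ∞]
  [∞, 0, ∞]
  [7, 6, 0]

This is the Floyd-Warshall all-pairs shortest-path computation. For each intermediate vertex k = 0, 1, …, 2, update dist[i][j] ← min(dist[i][j], dist[i][k] + dist[k][j]). The final matrix gives, for each (i, j), the minimum total weight of any directed path from i to j (possibly empty when i = j).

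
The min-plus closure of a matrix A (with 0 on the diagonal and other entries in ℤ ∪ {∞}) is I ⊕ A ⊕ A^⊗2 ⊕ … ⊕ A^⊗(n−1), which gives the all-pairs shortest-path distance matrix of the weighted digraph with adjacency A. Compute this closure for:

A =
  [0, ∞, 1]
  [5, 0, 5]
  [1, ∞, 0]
Closure =
  [0, ∞, 1]
  [5, 0, 5]
  [1, ∞, 0]

This is the Floyd-Warshall all-pairs shortest-path computation. For each intermediate vertex k = 0, 1, …, 2, update dist[i][j] ← min(dist[i][j], dist[i][k] + dist[k][j]). The final matrix gives, for each (i, j), the minimum total weight of any directed path from i to j (possibly empty when i = j).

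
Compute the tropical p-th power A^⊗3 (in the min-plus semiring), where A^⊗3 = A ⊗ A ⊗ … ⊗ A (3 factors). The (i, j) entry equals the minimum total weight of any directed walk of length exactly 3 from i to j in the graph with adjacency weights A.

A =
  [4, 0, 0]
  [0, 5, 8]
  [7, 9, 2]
A^⊗3 =
  [4, 0, 0]
  [0, 4, 2]
  [7, 9, 6]

Each entry (A^⊗3)_ij equals the minimum over all length-3 walks i = v_0 → v_1 → … → v_3 = j of Σ_t A[v_t][v_{t+1}]. For example, for (i, j) = (0, 2) we minimise over 9 possible intermediate vertex sequences; the minimum is 0, attained along the walk 0 → 1 → 0 → 2.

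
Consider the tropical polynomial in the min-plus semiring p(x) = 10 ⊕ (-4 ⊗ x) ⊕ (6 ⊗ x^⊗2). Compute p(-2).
p(-2) = -6

A tropical monomial a ⊗ x^⊗i evaluates to a + i · x. Evaluating each term at x = -2:
  Term 0 contributes 10 + 0 · -2 = 10
  Term 1 contributes -4 + 1 · -2 = -6
  Term 2 contributes 6 + 2 · -2 = 2
p(-2) = ⊕ of these = min[10, -6, 2] = -6.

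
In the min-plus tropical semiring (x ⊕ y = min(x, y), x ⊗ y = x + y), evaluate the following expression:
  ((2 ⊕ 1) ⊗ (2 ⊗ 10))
((2 ⊕ 1) ⊗ (2 ⊗ 10)) = 13

Expand innermost to outermost. Recall ⊕ takes the minimum of its arguments and ⊗ takes their sum. Working out the expression ((2 ⊕ 1) ⊗ (2 ⊗ 10)) gives 13.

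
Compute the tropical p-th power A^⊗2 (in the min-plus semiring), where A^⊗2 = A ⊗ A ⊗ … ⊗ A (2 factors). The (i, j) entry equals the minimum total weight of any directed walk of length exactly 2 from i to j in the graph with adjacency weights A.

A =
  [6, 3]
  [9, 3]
A^⊗2 =
  [12, 6]
  [12, 6]

Each entry (A^⊗2)_ij equals the minimum over all length-2 walks i = v_0 → v_1 → … → v_2 = j of Σ_t A[v_t][v_{t+1}]. For example, for (i, j) = (0, 1) we minimise over 2 possible intermediate vertex sequences; the minimum is 6, attained along the walk 0 → 1 → 1.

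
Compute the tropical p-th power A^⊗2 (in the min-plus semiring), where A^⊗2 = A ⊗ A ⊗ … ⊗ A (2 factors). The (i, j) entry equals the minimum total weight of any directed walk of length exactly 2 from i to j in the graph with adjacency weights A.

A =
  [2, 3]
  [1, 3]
A^⊗2 =
  [4, 5]
  [3, 4]

Each entry (A^⊗2)_ij equals the minimum over all length-2 walks i = v_0 → v_1 → … → v_2 = j of Σ_t A[v_t][v_{t+1}]. For example, for (i, j) = (0, 1) we minimise over 2 possible intermediate vertex sequences; the minimum is 5, attained along the walk 0 → 0 → 1.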